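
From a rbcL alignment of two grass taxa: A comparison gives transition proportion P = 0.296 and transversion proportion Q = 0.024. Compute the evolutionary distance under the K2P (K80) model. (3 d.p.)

0.491

Under the Kimura two-parameter model, d = −½ ln(1 − 2P − Q) − ¼ ln(1 − 2Q).
1 − 2P − Q = 0.384, giving −½ ln(0.384) = 0.478556.
1 − 2Q = 0.952, giving −¼ ln(0.952) = 0.012298.
d = 0.478556 + 0.012298 = 0.490854.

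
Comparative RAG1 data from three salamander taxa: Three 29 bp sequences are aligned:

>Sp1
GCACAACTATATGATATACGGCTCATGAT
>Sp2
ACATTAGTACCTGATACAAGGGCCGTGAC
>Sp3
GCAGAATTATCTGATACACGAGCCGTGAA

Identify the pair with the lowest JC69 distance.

Sp2 and Sp3

Sp1–Sp2: 12/29 differ, p = 0.414, d = 0.602.
Sp1–Sp3: 9/29 differ, p = 0.310, d = 0.401.
Sp2–Sp3: 8/29 differ, p = 0.276, d = 0.344.
The smallest distance is between Sp2 and Sp3.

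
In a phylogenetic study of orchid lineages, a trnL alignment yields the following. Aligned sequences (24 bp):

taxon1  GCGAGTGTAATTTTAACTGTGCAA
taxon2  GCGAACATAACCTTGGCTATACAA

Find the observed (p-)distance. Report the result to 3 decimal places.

0.375

The sequences differ at 9 of 24 positions (sites 5, 6, 7, 11, 12, 15, 16, 19, 21).
p = 9/24 = 0.375.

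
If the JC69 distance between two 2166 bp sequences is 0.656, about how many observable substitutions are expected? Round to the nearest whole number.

947

Invert JC69: p = (3/4)(1 − e^(−4d/3)) = 0.75 × (1 − e^(-0.874667)) = 0.75 × (1 − 0.417001) = 0.437249.
Expected differing sites = pL ≈ 0.437249 × 2166 = 947.081334 ≈ 947.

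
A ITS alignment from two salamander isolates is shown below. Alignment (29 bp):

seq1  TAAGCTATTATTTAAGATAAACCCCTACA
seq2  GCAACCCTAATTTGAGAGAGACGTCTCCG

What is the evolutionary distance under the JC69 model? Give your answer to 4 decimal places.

The sequences differ at 13 of 29 sites, so p = 13/29 ≈ 0.448276.
d = −(3/4) ln(1 − 4p/3) = −0.75 ln(1 − 0.597701) = −0.75 ln(0.402299)
  = −0.75 × (-0.910560) = 0.682920 substitutions/site.

0.6829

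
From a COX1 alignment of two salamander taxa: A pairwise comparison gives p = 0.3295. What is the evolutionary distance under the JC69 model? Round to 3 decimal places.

d = −(3/4) ln(1 − 4p/3) = −0.75 ln(1 − 0.439333) = −0.75 ln(0.560667)
  = −0.75 × (-0.578628) = 0.433971 substitutions/site.

0.434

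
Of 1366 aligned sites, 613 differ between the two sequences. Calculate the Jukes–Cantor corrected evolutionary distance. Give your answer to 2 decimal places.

0.68

p = 613/1366 ≈ 0.448755.
d = −(3/4) ln(1 − 4p/3) = −0.75 ln(1 − 0.59834) = −0.75 ln(0.40166)
  = −0.75 × (-0.912149) = 0.684112 substitutions/site.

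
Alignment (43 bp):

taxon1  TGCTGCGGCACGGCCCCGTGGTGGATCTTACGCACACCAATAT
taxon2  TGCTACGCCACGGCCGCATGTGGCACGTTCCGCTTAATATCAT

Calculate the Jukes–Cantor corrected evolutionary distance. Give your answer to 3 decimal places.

0.514

The sequences differ at 16 of 43 sites, so p = 16/43 ≈ 0.372093.
d = −(3/4) ln(1 − 4p/3) = −0.75 ln(1 − 0.496124) = −0.75 ln(0.503876)
  = −0.75 × (-0.685425) = 0.514069 substitutions/site.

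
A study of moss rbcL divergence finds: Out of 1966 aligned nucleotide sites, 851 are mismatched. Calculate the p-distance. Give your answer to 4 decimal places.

p = 851/1966 = 0.432858… ≈ 0.4329 (to 4 d.p.).

0.4329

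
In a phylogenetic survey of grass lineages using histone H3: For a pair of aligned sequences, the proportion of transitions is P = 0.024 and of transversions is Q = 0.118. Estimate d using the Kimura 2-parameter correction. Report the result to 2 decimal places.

Under the Kimura two-parameter model, d = −½ ln(1 − 2P − Q) − ¼ ln(1 − 2Q).
1 − 2P − Q = 0.834, giving −½ ln(0.834) = 0.090761.
1 − 2Q = 0.764, giving −¼ ln(0.764) = 0.067297.
d = 0.090761 + 0.067297 = 0.158058.

0.16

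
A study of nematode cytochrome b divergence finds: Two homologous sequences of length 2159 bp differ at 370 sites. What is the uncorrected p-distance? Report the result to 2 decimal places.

0.17

p = 370/2159 = 0.171375… ≈ 0.17 (to 2 d.p.).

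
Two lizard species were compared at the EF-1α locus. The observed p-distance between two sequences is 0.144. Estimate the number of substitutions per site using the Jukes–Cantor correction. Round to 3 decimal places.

d = −(3/4) ln(1 − 4p/3) = −0.75 ln(1 − 0.192) = −0.75 ln(0.808)
  = −0.75 × (-0.213193) = 0.159895 substitutions/site.

0.160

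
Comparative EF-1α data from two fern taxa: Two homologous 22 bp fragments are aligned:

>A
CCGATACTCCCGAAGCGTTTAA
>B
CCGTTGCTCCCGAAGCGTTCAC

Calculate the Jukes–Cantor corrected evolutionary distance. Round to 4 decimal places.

0.2082

The sequences differ at 4 of 22 sites (4, 6, 20, 22), so p = 4/22 ≈ 0.181818.
d = −(3/4) ln(1 − 4p/3) = −0.75 ln(1 − 0.242424) = −0.75 ln(0.757576)
  = −0.75 × (-0.277631) = 0.208223 substitutions/site.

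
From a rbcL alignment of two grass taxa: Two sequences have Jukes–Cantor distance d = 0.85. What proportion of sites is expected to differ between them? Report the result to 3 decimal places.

0.509

p = (3/4)(1 − e^(−4d/3)) = 0.75 × (1 − e^(-1.133333)) = 0.75 × (1 − 0.321958) = 0.508532.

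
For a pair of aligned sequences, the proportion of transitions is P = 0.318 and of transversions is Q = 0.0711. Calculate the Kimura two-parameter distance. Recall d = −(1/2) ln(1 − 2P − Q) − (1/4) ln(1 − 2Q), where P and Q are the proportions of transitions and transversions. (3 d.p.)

0.652

Under the Kimura two-parameter model, d = −½ ln(1 − 2P − Q) − ¼ ln(1 − 2Q).
1 − 2P − Q = 0.2929, giving −½ ln(0.2929) = 0.613962.
1 − 2Q = 0.8578, giving −¼ ln(0.8578) = 0.038346.
d = 0.613962 + 0.038346 = 0.652308.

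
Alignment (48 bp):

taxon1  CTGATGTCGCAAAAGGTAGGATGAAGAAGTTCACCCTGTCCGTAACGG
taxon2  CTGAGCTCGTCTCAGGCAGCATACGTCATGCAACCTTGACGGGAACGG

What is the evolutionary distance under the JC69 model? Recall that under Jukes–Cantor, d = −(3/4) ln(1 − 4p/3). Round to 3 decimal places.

0.657

The sequences differ at 21 of 48 sites, so p = 21/48 = 0.4375.
d = −(3/4) ln(1 − 4p/3) = −0.75 ln(1 − 0.583333) = −0.75 ln(0.416667)
  = −0.75 × (-0.875468) = 0.656601 substitutions/site.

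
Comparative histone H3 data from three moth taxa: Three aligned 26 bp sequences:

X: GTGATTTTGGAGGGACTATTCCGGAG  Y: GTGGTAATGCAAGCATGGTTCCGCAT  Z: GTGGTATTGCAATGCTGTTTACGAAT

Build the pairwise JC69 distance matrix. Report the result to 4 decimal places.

X–Y: 11/26 sites differ → p ≈ 0.423077, d = −0.75 ln(1 − 0.564103) = 0.622762 ≈ 0.6228.
X–Z: 12/26 sites differ → p ≈ 0.461538, d = −0.75 ln(1 − 0.615384) = 0.716632 ≈ 0.7166.
Y–Z: 7/26 sites differ → p ≈ 0.269231, d = −0.75 ln(1 − 0.358975) = 0.333515 ≈ 0.3335.

d(X,Y) = 0.6228, d(X,Z) = 0.7166, d(Y,Z) = 0.3335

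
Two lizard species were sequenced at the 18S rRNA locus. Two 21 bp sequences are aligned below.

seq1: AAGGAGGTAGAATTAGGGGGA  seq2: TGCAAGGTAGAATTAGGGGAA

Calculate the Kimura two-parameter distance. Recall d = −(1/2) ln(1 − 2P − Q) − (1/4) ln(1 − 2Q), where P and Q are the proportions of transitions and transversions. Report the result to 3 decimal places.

Of 21 sites, 3 differences are transitions and 2 are transversions, so P = 3/21 ≈ 0.142857 and Q = 2/21 ≈ 0.095238.
Under the Kimura two-parameter model, d = −½ ln(1 − 2P − Q) − ¼ ln(1 − 2Q).
1 − 2P − Q = 0.619048, giving −½ ln(0.619048) = 0.239786.
1 − 2Q = 0.809524, giving −¼ ln(0.809524) = 0.052827.
d = 0.239786 + 0.052827 = 0.292613.

0.293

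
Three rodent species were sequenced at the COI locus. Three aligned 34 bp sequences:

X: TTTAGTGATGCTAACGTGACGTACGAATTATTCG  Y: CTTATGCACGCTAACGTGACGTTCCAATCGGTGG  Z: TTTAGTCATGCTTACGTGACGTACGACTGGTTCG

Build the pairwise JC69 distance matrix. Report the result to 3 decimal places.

X–Y: 11/34 sites differ → p ≈ 0.323529, d = −0.75 ln(1 − 0.431372) = 0.423397 ≈ 0.423.
X–Z: 5/34 sites differ → p ≈ 0.147059, d = −0.75 ln(1 − 0.196079) = 0.163691 ≈ 0.164.
Y–Z: 11/34 sites differ → p ≈ 0.323529, d = −0.75 ln(1 − 0.431372) = 0.423397 ≈ 0.423.

d(X,Y) = 0.423, d(X,Z) = 0.164, d(Y,Z) = 0.423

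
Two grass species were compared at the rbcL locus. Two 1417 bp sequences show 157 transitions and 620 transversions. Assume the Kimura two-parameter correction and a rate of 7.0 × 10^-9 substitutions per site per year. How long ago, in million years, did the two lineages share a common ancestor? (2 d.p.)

75.58

P = 157/1417 ≈ 0.110797 and Q = 620/1417 ≈ 0.437544.
Under the Kimura two-parameter model, d = −½ ln(1 − 2P − Q) − ¼ ln(1 − 2Q).
1 − 2P − Q = 0.340862, giving −½ ln(0.340862) = 0.538139.
1 − 2Q = 0.124912, giving −¼ ln(0.124912) = 0.520036.
d = 0.538139 + 0.520036 = 1.058175.
Under a molecular clock d = 2μt, so t = d/(2μ) = 1.058175 / (2 × 7.0 × 10^-9) = 75.58 million years.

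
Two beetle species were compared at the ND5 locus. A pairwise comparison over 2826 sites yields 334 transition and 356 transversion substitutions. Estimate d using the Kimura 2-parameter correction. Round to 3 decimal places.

0.298

P = 334/2826 ≈ 0.118188 and Q = 356/2826 ≈ 0.125973.
Under the Kimura two-parameter model, d = −½ ln(1 − 2P − Q) − ¼ ln(1 − 2Q).
1 − 2P − Q = 0.637651, giving −½ ln(0.637651) = 0.224982.
1 − 2Q = 0.748054, giving −¼ ln(0.748054) = 0.072570.
d = 0.224982 + 0.072570 = 0.297552.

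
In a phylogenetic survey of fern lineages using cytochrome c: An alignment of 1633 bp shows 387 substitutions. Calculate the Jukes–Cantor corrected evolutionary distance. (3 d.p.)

p = 387/1633 ≈ 0.236987.
d = −(3/4) ln(1 − 4p/3) = −0.75 ln(1 − 0.315983) = −0.75 ln(0.684017)
  = −0.75 × (-0.379773) = 0.284830 substitutions/site.

0.285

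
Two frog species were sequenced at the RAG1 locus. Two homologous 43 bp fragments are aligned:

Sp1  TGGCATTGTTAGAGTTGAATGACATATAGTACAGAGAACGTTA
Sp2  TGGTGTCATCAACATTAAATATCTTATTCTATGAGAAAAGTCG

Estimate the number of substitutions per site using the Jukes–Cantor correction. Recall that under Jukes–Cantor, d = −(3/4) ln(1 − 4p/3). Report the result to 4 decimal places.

0.8597

The sequences differ at 22 of 43 sites, so p = 22/43 ≈ 0.511628.
d = −(3/4) ln(1 − 4p/3) = −0.75 ln(1 − 0.682171) = −0.75 ln(0.317829)
  = −0.75 × (-1.146242) = 0.859682 substitutions/site.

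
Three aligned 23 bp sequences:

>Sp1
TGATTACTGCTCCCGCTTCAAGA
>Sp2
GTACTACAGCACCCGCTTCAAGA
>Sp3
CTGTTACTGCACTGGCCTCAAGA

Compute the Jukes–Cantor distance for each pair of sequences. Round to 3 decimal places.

Sp1–Sp2: 5/23 sites differ → p ≈ 0.217391, d = −0.75 ln(1 − 0.289855) = 0.256715 ≈ 0.257.
Sp1–Sp3: 7/23 sites differ → p ≈ 0.304348, d = −0.75 ln(1 − 0.405797) = 0.390401 ≈ 0.390.
Sp2–Sp3: 7/23 sites differ → p ≈ 0.304348, d = −0.75 ln(1 − 0.405797) = 0.390401 ≈ 0.390.

d(Sp1,Sp2) = 0.257, d(Sp1,Sp3) = 0.390, d(Sp2,Sp3) = 0.390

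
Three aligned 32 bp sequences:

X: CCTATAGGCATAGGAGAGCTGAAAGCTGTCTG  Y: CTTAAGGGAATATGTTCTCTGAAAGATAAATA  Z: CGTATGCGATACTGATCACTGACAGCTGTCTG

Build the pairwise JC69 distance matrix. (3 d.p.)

X–Y: 14/32 sites differ → p = 0.4375, d = −0.75 ln(1 − 0.583333) = 0.656601 ≈ 0.657.
X–Z: 12/32 sites differ → p = 0.375, d = −0.75 ln(1 − 0.5) = 0.519860 ≈ 0.520.
Y–Z: 14/32 sites differ → p = 0.4375, d = −0.75 ln(1 − 0.583333) = 0.656601 ≈ 0.657.

d(X,Y) = 0.657, d(X,Z) = 0.520, d(Y,Z) = 0.657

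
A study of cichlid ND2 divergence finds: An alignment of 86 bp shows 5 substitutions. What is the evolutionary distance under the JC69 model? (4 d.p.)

0.0605

p = 5/86 ≈ 0.05814.
d = −(3/4) ln(1 − 4p/3) = −0.75 ln(1 − 0.07752) = −0.75 ln(0.92248)
  = −0.75 × (-0.080690) = 0.060518 substitutions/site.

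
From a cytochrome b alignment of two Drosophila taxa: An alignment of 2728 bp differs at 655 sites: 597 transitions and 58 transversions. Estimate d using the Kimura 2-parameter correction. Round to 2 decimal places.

P = 597/2728 ≈ 0.218842 and Q = 58/2728 ≈ 0.021261.
Under the Kimura two-parameter model, d = −½ ln(1 − 2P − Q) − ¼ ln(1 − 2Q).
1 − 2P − Q = 0.541055, giving −½ ln(0.541055) = 0.307117.
1 − 2Q = 0.957478, giving −¼ ln(0.957478) = 0.010863.
d = 0.307117 + 0.010863 = 0.317980.

0.32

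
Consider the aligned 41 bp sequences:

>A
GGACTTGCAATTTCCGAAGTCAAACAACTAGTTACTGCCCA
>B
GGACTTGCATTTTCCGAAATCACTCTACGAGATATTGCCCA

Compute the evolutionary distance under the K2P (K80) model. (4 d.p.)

0.2264

Of 41 sites, 2 differences are transitions and 6 are transversions, so P = 2/41 ≈ 0.04878 and Q = 6/41 ≈ 0.146341.
Under the Kimura two-parameter model, d = −½ ln(1 − 2P − Q) − ¼ ln(1 − 2Q).
1 − 2P − Q = 0.756099, giving −½ ln(0.756099) = 0.139791.
1 − 2Q = 0.707318, giving −¼ ln(0.707318) = 0.086569.
d = 0.139791 + 0.086569 = 0.226360.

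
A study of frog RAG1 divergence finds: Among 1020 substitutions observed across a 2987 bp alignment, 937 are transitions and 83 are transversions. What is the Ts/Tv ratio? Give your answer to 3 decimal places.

11.289

R = 937/83 = 11.289156… ≈ 11.289 (to 3 d.p.).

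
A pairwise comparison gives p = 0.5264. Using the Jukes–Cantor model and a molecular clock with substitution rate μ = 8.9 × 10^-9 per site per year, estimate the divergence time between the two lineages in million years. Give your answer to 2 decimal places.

d = −(3/4) ln(1 − 4p/3) = −0.75 ln(1 − 0.701867) = −0.75 ln(0.298133)
  = −0.75 × (-1.210216) = 0.907662 substitutions/site.
Under a molecular clock d = 2μt, so t = d/(2μ) = 0.907662 / (2 × 8.9 × 10^-9) = 50.99 million years.

50.99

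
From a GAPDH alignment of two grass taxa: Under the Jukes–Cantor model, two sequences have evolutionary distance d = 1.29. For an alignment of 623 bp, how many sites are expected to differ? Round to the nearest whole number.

Invert JC69: p = (3/4)(1 − e^(−4d/3)) = 0.75 × (1 − e^(-1.72)) = 0.75 × (1 − 0.179066) = 0.615701.
Expected differing sites = pL ≈ 0.615701 × 623 = 383.581723 ≈ 384.

384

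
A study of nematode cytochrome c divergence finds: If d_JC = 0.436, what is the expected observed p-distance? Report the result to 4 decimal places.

p = (3/4)(1 − e^(−4d/3)) = 0.75 × (1 − e^(-0.581333)) = 0.75 × (1 − 0.559153) = 0.330635.

0.3306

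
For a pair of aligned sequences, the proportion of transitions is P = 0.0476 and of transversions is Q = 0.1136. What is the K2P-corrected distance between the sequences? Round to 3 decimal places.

0.182

Under the Kimura two-parameter model, d = −½ ln(1 − 2P − Q) − ¼ ln(1 − 2Q).
1 − 2P − Q = 0.7912, giving −½ ln(0.7912) = 0.117102.
1 − 2Q = 0.7728, giving −¼ ln(0.7728) = 0.064434.
d = 0.117102 + 0.064434 = 0.181536.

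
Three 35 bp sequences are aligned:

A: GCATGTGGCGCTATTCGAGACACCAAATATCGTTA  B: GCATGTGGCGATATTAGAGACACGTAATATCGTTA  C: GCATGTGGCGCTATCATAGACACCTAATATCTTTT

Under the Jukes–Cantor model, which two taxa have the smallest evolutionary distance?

A and B

A–B: 4/35 differ, p = 0.114, d = 0.124.
A–C: 6/35 differ, p = 0.171, d = 0.195.
B–C: 6/35 differ, p = 0.171, d = 0.195.
The smallest distance is between A and B.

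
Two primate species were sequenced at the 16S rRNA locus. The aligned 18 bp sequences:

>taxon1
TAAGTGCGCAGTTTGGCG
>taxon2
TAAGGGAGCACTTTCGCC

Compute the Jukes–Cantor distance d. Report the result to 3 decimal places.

The sequences differ at 5 of 18 sites (5, 7, 11, 15, 18), so p = 5/18 ≈ 0.277778.
d = −(3/4) ln(1 − 4p/3) = −0.75 ln(1 − 0.370371) = −0.75 ln(0.629629)
  = −0.75 × (-0.462625) = 0.346969 substitutions/site.

0.347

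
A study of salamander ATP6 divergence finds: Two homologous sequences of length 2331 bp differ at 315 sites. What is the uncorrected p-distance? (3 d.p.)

p = 315/2331 = 0.135135… ≈ 0.135 (to 3 d.p.).

0.135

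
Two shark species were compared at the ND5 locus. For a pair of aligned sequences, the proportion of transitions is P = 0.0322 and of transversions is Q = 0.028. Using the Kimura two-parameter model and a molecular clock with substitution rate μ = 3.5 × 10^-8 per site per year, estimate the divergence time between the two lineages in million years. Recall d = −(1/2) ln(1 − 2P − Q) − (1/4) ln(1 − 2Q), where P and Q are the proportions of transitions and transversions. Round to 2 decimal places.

0.90

Under the Kimura two-parameter model, d = −½ ln(1 − 2P − Q) − ¼ ln(1 − 2Q).
1 − 2P − Q = 0.9076, giving −½ ln(0.9076) = 0.048476.
1 − 2Q = 0.944, giving −¼ ln(0.944) = 0.014407.
d = 0.048476 + 0.014407 = 0.062883.
Under a molecular clock d = 2μt, so t = d/(2μ) = 0.062883 / (2 × 3.5 × 10^-8) = 0.90 million years.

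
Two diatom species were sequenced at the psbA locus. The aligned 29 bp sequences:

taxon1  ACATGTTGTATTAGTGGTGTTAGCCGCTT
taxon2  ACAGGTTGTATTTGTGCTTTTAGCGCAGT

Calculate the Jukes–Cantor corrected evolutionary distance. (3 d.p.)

The sequences differ at 8 of 29 sites (4, 13, 17, 19, 25, 26, 27, 28), so p = 8/29 ≈ 0.275862.
d = −(3/4) ln(1 − 4p/3) = −0.75 ln(1 − 0.367816) = −0.75 ln(0.632184)
  = −0.75 × (-0.458575) = 0.343931 substitutions/site.

0.344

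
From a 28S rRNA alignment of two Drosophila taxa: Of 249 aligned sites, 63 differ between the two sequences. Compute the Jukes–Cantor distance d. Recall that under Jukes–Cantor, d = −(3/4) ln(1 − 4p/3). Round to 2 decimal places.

0.31

p = 63/249 ≈ 0.253012.
d = −(3/4) ln(1 − 4p/3) = −0.75 ln(1 − 0.337349) = −0.75 ln(0.662651)
  = −0.75 × (-0.411507) = 0.308630 substitutions/site.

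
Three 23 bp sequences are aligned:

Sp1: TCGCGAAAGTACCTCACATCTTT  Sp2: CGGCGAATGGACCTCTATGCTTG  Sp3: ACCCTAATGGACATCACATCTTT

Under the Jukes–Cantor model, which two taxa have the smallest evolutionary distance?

Sp1–Sp2: 9/23 differ, p = 0.391, d = 0.553.
Sp1–Sp3: 6/23 differ, p = 0.261, d = 0.321.
Sp2–Sp3: 10/23 differ, p = 0.435, d = 0.650.
The smallest distance is between Sp1 and Sp3.

Sp1 and Sp3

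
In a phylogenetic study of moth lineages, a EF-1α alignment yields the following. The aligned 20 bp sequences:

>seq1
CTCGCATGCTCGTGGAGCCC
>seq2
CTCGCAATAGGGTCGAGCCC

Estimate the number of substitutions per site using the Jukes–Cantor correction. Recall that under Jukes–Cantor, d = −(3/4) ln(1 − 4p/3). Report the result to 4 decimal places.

0.3831

The sequences differ at 6 of 20 sites (7, 8, 9, 10, 11, 14), so p = 6/20 = 0.3.
d = −(3/4) ln(1 − 4p/3) = −0.75 ln(1 − 0.4) = −0.75 ln(0.6)
  = −0.75 × (-0.510826) = 0.383120 substitutions/site.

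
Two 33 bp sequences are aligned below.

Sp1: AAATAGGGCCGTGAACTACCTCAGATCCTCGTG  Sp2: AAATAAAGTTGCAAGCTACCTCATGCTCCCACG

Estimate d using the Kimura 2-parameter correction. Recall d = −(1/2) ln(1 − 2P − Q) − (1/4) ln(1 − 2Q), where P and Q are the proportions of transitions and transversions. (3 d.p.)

Of 33 sites, 13 differences are transitions and 1 are transversions, so P = 13/33 ≈ 0.393939 and Q = 1/33 ≈ 0.030303.
Under the Kimura two-parameter model, d = −½ ln(1 − 2P − Q) − ¼ ln(1 − 2Q).
1 − 2P − Q = 0.181819, giving −½ ln(0.181819) = 0.852372.
1 − 2Q = 0.939394, giving −¼ ln(0.939394) = 0.015630.
d = 0.852372 + 0.015630 = 0.868002.

0.868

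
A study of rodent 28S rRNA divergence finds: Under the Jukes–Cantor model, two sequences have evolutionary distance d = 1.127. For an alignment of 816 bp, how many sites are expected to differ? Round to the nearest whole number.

476

Invert JC69: p = (3/4)(1 − e^(−4d/3)) = 0.75 × (1 − e^(-1.502667)) = 0.75 × (1 − 0.222536) = 0.583098.
Expected differing sites = pL ≈ 0.583098 × 816 = 475.807968 ≈ 476.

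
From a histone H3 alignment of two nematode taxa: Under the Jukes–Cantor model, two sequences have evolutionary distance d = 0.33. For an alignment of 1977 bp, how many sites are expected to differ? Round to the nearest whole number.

528

Invert JC69: p = (3/4)(1 − e^(−4d/3)) = 0.75 × (1 − e^(-0.44)) = 0.75 × (1 − 0.644036) = 0.266973.
Expected differing sites = pL ≈ 0.266973 × 1977 = 527.805621 ≈ 528.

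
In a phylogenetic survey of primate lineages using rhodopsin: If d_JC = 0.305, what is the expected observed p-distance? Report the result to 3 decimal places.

0.251

p = (3/4)(1 − e^(−4d/3)) = 0.75 × (1 − e^(-0.406667)) = 0.75 × (1 − 0.665866) = 0.250601.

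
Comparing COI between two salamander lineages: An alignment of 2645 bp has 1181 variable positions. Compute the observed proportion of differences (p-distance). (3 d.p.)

0.447

p = 1181/2645 = 0.446502… ≈ 0.447 (to 3 d.p.).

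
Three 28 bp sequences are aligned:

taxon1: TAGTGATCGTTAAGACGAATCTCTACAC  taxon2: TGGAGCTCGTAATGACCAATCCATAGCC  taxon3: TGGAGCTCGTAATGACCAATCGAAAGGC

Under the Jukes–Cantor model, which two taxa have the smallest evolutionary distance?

taxon2 and taxon3

taxon1–taxon2: 10/28 differ, p = 0.357, d = 0.485.
taxon1–taxon3: 11/28 differ, p = 0.393, d = 0.556.
taxon2–taxon3: 3/28 differ, p = 0.107, d = 0.116.
The smallest distance is between taxon2 and taxon3.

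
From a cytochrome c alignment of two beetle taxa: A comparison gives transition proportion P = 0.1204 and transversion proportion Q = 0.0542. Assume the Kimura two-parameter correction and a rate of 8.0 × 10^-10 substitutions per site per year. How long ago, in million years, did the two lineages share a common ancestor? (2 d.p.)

Under the Kimura two-parameter model, d = −½ ln(1 − 2P − Q) − ¼ ln(1 − 2Q).
1 − 2P − Q = 0.705, giving −½ ln(0.705) = 0.174779.
1 − 2Q = 0.8916, giving −¼ ln(0.8916) = 0.028684.
d = 0.174779 + 0.028684 = 0.203463.
Under a molecular clock d = 2μt, so t = d/(2μ) = 0.203463 / (2 × 8.0 × 10^-10) = 127.16 million years.

127.16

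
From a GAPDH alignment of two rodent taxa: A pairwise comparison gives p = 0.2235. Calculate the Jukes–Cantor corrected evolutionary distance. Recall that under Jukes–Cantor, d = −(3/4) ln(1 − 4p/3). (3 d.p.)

0.265

d = −(3/4) ln(1 − 4p/3) = −0.75 ln(1 − 0.298) = −0.75 ln(0.702)
  = −0.75 × (-0.353822) = 0.265367 substitutions/site.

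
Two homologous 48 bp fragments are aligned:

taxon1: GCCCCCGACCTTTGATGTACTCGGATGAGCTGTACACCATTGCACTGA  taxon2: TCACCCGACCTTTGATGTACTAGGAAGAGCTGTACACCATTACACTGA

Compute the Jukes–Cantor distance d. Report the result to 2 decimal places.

0.11

The sequences differ at 5 of 48 sites (1, 3, 22, 26, 42), so p = 5/48 ≈ 0.104167.
d = −(3/4) ln(1 − 4p/3) = −0.75 ln(1 − 0.138889) = −0.75 ln(0.861111)
  = −0.75 × (-0.149532) = 0.112149 substitutions/site.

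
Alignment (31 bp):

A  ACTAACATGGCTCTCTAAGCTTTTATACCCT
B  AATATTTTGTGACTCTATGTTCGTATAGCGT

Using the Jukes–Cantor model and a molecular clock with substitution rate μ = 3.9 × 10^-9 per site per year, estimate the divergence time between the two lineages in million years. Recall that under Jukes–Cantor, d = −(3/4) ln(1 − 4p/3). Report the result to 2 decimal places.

The sequences differ at 13 of 31 sites, so p = 13/31 ≈ 0.419355.
d = −(3/4) ln(1 − 4p/3) = −0.75 ln(1 − 0.55914) = −0.75 ln(0.44086)
  = −0.75 × (-0.819028) = 0.614271 substitutions/site.
Under a molecular clock d = 2μt, so t = d/(2μ) = 0.614271 / (2 × 3.9 × 10^-9) = 78.75 million years.

78.75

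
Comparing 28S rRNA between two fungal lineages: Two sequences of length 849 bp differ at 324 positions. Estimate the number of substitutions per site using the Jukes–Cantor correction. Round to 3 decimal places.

p = 324/849 ≈ 0.381625.
d = −(3/4) ln(1 − 4p/3) = −0.75 ln(1 − 0.508833) = −0.75 ln(0.491167)
  = −0.75 × (-0.710971) = 0.533228 substitutions/site.

0.533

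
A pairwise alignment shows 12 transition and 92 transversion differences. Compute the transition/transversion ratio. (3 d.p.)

0.130

R = 12/92 = 0.130434… ≈ 0.130 (to 3 d.p.).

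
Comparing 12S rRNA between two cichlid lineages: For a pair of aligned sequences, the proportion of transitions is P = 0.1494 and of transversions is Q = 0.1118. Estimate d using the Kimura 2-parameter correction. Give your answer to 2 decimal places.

Under the Kimura two-parameter model, d = −½ ln(1 − 2P − Q) − ¼ ln(1 − 2Q).
1 − 2P − Q = 0.5894, giving −½ ln(0.5894) = 0.264325.
1 − 2Q = 0.7764, giving −¼ ln(0.7764) = 0.063272.
d = 0.264325 + 0.063272 = 0.327597.

0.33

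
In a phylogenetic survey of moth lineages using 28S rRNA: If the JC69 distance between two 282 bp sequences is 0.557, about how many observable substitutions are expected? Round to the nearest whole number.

Invert JC69: p = (3/4)(1 − e^(−4d/3)) = 0.75 × (1 − e^(-0.742667)) = 0.75 × (1 − 0.475843) = 0.393118.
Expected differing sites = pL ≈ 0.393118 × 282 = 110.859276 ≈ 111.

111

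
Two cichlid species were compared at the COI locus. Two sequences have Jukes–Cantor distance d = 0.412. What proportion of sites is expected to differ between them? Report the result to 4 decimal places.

p = (3/4)(1 − e^(−4d/3)) = 0.75 × (1 − e^(-0.549333)) = 0.75 × (1 − 0.577335) = 0.316999.

0.3170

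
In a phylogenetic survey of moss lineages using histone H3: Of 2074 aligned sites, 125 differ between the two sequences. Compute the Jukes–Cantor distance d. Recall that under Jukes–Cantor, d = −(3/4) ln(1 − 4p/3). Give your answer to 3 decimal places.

p = 125/2074 ≈ 0.06027.
d = −(3/4) ln(1 − 4p/3) = −0.75 ln(1 − 0.08036) = −0.75 ln(0.91964)
  = −0.75 × (-0.083773) = 0.062830 substitutions/site.

0.063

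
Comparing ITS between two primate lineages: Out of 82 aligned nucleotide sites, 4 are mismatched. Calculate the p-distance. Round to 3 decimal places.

0.049

p = 4/82 = 0.048780… ≈ 0.049 (to 3 d.p.).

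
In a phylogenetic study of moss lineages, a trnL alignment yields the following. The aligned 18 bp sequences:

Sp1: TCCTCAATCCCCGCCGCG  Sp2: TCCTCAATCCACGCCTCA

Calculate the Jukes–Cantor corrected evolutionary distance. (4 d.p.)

The sequences differ at 3 of 18 sites (11, 16, 18), so p = 3/18 ≈ 0.166667.
d = −(3/4) ln(1 − 4p/3) = −0.75 ln(1 − 0.222223) = −0.75 ln(0.777777)
  = −0.75 × (-0.251315) = 0.188486 substitutions/site.

0.1885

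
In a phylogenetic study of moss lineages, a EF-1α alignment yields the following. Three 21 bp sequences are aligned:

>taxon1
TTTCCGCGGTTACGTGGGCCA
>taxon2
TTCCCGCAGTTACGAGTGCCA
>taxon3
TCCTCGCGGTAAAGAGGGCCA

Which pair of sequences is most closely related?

taxon1 and taxon2

taxon1–taxon2: 4/21 differ, p = 0.190, d = 0.220.
taxon1–taxon3: 6/21 differ, p = 0.286, d = 0.360.
taxon2–taxon3: 6/21 differ, p = 0.286, d = 0.360.
The smallest distance is between taxon1 and taxon2.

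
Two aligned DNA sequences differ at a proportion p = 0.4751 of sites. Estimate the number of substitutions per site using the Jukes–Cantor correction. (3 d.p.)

0.753

d = −(3/4) ln(1 − 4p/3) = −0.75 ln(1 − 0.633467) = −0.75 ln(0.366533)
  = −0.75 × (-1.003667) = 0.752750 substitutions/site.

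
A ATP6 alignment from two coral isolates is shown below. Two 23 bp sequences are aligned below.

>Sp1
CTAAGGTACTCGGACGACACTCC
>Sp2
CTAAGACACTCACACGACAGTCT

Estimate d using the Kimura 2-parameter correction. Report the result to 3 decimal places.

0.333

Of 23 sites, 4 differences are transitions and 2 are transversions, so P = 4/23 ≈ 0.173913 and Q = 2/23 ≈ 0.086957.
Under the Kimura two-parameter model, d = −½ ln(1 − 2P − Q) − ¼ ln(1 − 2Q).
1 − 2P − Q = 0.565217, giving −½ ln(0.565217) = 0.285273.
1 − 2Q = 0.826086, giving −¼ ln(0.826086) = 0.047764.
d = 0.285273 + 0.047764 = 0.333037.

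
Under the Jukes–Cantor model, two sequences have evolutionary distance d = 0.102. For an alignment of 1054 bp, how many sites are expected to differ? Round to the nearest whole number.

101

Invert JC69: p = (3/4)(1 − e^(−4d/3)) = 0.75 × (1 − e^(-0.136)) = 0.75 × (1 − 0.872843) = 0.095368.
Expected differing sites = pL ≈ 0.095368 × 1054 = 100.517872 ≈ 101.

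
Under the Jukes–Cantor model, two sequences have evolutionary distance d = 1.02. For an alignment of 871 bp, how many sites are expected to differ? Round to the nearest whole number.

486

Invert JC69: p = (3/4)(1 − e^(−4d/3)) = 0.75 × (1 − e^(-1.36)) = 0.75 × (1 − 0.256661) = 0.557504.
Expected differing sites = pL ≈ 0.557504 × 871 = 485.585984 ≈ 486.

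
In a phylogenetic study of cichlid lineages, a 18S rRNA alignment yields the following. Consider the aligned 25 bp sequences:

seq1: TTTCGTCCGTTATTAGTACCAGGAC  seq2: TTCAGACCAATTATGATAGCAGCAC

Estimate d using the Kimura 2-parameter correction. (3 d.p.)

Of 25 sites, 4 differences are transitions and 7 are transversions, so P = 4/25 = 0.16 and Q = 7/25 = 0.28.
Under the Kimura two-parameter model, d = −½ ln(1 − 2P − Q) − ¼ ln(1 − 2Q).
1 − 2P − Q = 0.4, giving −½ ln(0.4) = 0.458145.
1 − 2Q = 0.44, giving −¼ ln(0.44) = 0.205245.
d = 0.458145 + 0.205245 = 0.663390.

0.663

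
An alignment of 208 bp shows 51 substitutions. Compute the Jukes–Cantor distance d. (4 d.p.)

0.2969

p = 51/208 ≈ 0.245192.
d = −(3/4) ln(1 − 4p/3) = −0.75 ln(1 − 0.326923) = −0.75 ln(0.673077)
  = −0.75 × (-0.395896) = 0.296922 substitutions/site.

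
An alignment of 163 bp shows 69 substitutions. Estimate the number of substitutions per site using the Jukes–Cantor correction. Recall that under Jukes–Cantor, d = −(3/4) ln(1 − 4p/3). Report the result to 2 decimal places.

0.62

p = 69/163 ≈ 0.423313.
d = −(3/4) ln(1 − 4p/3) = −0.75 ln(1 − 0.564417) = −0.75 ln(0.435583)
  = −0.75 × (-0.831070) = 0.623303 substitutions/site.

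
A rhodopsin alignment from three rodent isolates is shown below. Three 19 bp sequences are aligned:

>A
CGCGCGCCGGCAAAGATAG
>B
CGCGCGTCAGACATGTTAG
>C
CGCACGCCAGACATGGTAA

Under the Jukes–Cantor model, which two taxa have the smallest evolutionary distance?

A–B: 6/19 differ, p = 0.316, d = 0.410.
A–C: 7/19 differ, p = 0.368, d = 0.507.
B–C: 4/19 differ, p = 0.211, d = 0.247.
The smallest distance is between B and C.

B and C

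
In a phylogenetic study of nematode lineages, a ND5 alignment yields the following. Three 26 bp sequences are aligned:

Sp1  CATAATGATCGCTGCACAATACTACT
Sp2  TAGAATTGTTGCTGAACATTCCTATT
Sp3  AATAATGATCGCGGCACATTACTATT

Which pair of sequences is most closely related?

Sp1–Sp2: 9/26 differ, p = 0.346, d = 0.464.
Sp1–Sp3: 4/26 differ, p = 0.154, d = 0.172.
Sp2–Sp3: 8/26 differ, p = 0.308, d = 0.396.
The smallest distance is between Sp1 and Sp3.

Sp1 and Sp3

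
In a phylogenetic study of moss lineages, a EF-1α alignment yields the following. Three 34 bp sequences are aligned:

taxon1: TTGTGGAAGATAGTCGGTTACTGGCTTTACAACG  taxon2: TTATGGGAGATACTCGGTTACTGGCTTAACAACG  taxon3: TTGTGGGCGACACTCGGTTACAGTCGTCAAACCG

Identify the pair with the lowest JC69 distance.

taxon1 and taxon2

taxon1–taxon2: 4/34 differ, p = 0.118, d = 0.128.
taxon1–taxon3: 10/34 differ, p = 0.294, d = 0.373.
taxon2–taxon3: 9/34 differ, p = 0.265, d = 0.326.
The smallest distance is between taxon1 and taxon2.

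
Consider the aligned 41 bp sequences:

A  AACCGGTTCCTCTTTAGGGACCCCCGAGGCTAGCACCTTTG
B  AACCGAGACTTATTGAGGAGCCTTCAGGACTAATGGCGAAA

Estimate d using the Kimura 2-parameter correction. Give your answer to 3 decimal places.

1.008

Of 41 sites, 13 differences are transitions and 8 are transversions, so P = 13/41 ≈ 0.317073 and Q = 8/41 ≈ 0.195122.
Under the Kimura two-parameter model, d = −½ ln(1 − 2P − Q) − ¼ ln(1 − 2Q).
1 − 2P − Q = 0.170732, giving −½ ln(0.170732) = 0.883830.
1 − 2Q = 0.609756, giving −¼ ln(0.609756) = 0.123674.
d = 0.883830 + 0.123674 = 1.007504.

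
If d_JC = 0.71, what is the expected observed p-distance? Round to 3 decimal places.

p = (3/4)(1 − e^(−4d/3)) = 0.75 × (1 − e^(-0.946667)) = 0.75 × (1 − 0.388032) = 0.458976.

0.459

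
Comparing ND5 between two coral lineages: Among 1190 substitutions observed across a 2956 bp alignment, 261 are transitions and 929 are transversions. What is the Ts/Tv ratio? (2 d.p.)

R = 261/929 = 0.280947… ≈ 0.28 (to 2 d.p.).

0.28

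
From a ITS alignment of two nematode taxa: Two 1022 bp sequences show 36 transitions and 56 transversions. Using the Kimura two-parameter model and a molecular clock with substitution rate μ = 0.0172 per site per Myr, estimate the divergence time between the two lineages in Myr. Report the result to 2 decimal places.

P = 36/1022 ≈ 0.035225 and Q = 56/1022 ≈ 0.054795.
Under the Kimura two-parameter model, d = −½ ln(1 − 2P − Q) − ¼ ln(1 − 2Q).
1 − 2P − Q = 0.874755, giving −½ ln(0.874755) = 0.066906.
1 − 2Q = 0.89041, giving −¼ ln(0.89041) = 0.029018.
d = 0.066906 + 0.029018 = 0.095924.
Under a molecular clock d = 2μt, so t = d/(2μ) = 0.095924 / (2 × 0.0172) = 2.79 Myr.

2.79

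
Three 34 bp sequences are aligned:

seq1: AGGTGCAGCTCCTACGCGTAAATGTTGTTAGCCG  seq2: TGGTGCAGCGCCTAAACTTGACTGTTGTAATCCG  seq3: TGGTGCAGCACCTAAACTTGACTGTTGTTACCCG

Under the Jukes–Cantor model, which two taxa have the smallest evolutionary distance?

seq2 and seq3

seq1–seq2: 9/34 differ, p = 0.265, d = 0.326.
seq1–seq3: 8/34 differ, p = 0.235, d = 0.282.
seq2–seq3: 3/34 differ, p = 0.088, d = 0.094.
The smallest distance is between seq2 and seq3.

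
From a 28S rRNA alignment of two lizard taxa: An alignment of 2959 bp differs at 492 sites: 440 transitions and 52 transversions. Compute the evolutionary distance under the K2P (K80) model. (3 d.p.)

0.198

P = 440/2959 ≈ 0.148699 and Q = 52/2959 ≈ 0.017574.
Under the Kimura two-parameter model, d = −½ ln(1 − 2P − Q) − ¼ ln(1 − 2Q).
1 − 2P − Q = 0.685028, giving −½ ln(0.685028) = 0.189148.
1 − 2Q = 0.964852, giving −¼ ln(0.964852) = 0.008945.
d = 0.189148 + 0.008945 = 0.198093.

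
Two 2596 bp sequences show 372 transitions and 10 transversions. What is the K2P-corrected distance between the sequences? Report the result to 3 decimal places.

P = 372/2596 ≈ 0.143297 and Q = 10/2596 ≈ 0.003852.
Under the Kimura two-parameter model, d = −½ ln(1 − 2P − Q) − ¼ ln(1 − 2Q).
1 − 2P − Q = 0.709554, giving −½ ln(0.709554) = 0.171559.
1 − 2Q = 0.992296, giving −¼ ln(0.992296) = 0.001933.
d = 0.171559 + 0.001933 = 0.173492.

0.173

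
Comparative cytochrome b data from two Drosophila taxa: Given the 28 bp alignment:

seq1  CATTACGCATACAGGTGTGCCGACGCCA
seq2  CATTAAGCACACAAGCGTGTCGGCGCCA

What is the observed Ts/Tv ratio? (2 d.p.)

5.00

Transitions are A↔G and C↔T; transversions are all other mismatches.
Transitions: 5. Transversions: 1.
R = 5/1 = 5.00.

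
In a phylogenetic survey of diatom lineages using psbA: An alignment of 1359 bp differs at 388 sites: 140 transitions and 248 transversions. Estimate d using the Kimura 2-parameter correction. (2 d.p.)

0.36

P = 140/1359 ≈ 0.103017 and Q = 248/1359 ≈ 0.182487.
Under the Kimura two-parameter model, d = −½ ln(1 − 2P − Q) − ¼ ln(1 − 2Q).
1 − 2P − Q = 0.611479, giving −½ ln(0.611479) = 0.245937.
1 − 2Q = 0.635026, giving −¼ ln(0.635026) = 0.113522.
d = 0.245937 + 0.113522 = 0.359459.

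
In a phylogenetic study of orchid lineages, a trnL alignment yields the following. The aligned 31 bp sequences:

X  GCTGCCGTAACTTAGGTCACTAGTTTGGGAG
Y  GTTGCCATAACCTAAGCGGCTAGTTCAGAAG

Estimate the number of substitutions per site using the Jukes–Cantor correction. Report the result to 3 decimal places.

0.422

The sequences differ at 10 of 31 sites (2, 7, 12, 15, 17, 18, 19, 26, 27, 29), so p = 10/31 ≈ 0.322581.
d = −(3/4) ln(1 − 4p/3) = −0.75 ln(1 − 0.430108) = −0.75 ln(0.569892)
  = −0.75 × (-0.562308) = 0.421731 substitutions/site.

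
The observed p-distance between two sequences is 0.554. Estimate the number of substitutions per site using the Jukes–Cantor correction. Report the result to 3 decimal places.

d = −(3/4) ln(1 − 4p/3) = −0.75 ln(1 − 0.738667) = −0.75 ln(0.261333)
  = −0.75 × (-1.341960) = 1.006470 substitutions/site.

1.006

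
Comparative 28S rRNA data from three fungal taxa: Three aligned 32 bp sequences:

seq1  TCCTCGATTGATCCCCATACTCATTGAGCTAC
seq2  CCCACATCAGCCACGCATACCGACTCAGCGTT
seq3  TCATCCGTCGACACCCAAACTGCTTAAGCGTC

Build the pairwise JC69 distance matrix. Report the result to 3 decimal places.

seq1–seq2: 17/32 sites differ → p = 0.53125, d = −0.75 ln(1 − 0.708333) = 0.924107 ≈ 0.924.
seq1–seq3: 12/32 sites differ → p = 0.375, d = −0.75 ln(1 − 0.5) = 0.519860 ≈ 0.520.
seq2–seq3: 15/32 sites differ → p = 0.46875, d = −0.75 ln(1 − 0.625) = 0.735622 ≈ 0.736.

d(seq1,seq2) = 0.924, d(seq1,seq3) = 0.520, d(seq2,seq3) = 0.736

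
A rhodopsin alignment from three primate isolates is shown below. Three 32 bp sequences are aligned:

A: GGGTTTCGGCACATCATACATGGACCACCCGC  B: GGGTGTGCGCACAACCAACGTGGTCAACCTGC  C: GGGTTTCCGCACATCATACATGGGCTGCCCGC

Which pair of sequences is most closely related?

A and C

A–B: 10/32 differ, p = 0.313, d = 0.404.
A–C: 4/32 differ, p = 0.125, d = 0.137.
B–C: 10/32 differ, p = 0.313, d = 0.404.
The smallest distance is between A and C.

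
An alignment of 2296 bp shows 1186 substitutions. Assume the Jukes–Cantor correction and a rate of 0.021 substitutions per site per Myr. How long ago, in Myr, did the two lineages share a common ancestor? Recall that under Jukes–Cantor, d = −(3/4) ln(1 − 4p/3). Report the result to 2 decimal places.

20.84

p = 1186/2296 ≈ 0.516551.
d = −(3/4) ln(1 − 4p/3) = −0.75 ln(1 − 0.688735) = −0.75 ln(0.311265)
  = −0.75 × (-1.167111) = 0.875333 substitutions/site.
Under a molecular clock d = 2μt, so t = d/(2μ) = 0.875333 / (2 × 0.021) = 20.84 Myr.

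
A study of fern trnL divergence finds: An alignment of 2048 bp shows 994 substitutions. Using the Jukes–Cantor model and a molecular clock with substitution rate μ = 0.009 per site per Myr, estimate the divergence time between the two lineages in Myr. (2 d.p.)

p = 994/2048 ≈ 0.485352.
d = −(3/4) ln(1 − 4p/3) = −0.75 ln(1 − 0.647136) = −0.75 ln(0.352864)
  = −0.75 × (-1.041673) = 0.781255 substitutions/site.
Under a molecular clock d = 2μt, so t = d/(2μ) = 0.781255 / (2 × 0.009) = 43.40 Myr.

43.40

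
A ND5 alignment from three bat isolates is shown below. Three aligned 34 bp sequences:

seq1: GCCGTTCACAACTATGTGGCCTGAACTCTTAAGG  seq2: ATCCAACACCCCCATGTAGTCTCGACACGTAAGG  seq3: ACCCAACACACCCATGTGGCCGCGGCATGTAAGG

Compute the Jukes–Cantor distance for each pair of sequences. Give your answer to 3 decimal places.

d(seq1,seq2) = 0.597, d(seq1,seq3) = 0.535, d(seq2,seq3) = 0.241

seq1–seq2: 14/34 sites differ → p ≈ 0.411765, d = −0.75 ln(1 − 0.54902) = 0.597249 ≈ 0.597.
seq1–seq3: 13/34 sites differ → p ≈ 0.382353, d = −0.75 ln(1 − 0.509804) = 0.534712 ≈ 0.535.
seq2–seq3: 7/34 sites differ → p ≈ 0.205882, d = −0.75 ln(1 − 0.274509) = 0.240680 ≈ 0.241.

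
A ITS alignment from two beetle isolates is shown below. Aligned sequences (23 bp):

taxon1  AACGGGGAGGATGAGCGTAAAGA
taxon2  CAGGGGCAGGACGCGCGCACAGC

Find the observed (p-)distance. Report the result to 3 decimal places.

0.348

The sequences differ at 8 of 23 positions (sites 1, 3, 7, 12, 14, 18, 20, 23).
p = 8/23 = 0.347826… ≈ 0.348 (to 3 d.p.).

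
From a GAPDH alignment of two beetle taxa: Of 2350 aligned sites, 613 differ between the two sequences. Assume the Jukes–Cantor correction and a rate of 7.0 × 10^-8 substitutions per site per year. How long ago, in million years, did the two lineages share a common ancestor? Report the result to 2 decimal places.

p = 613/2350 ≈ 0.260851.
d = −(3/4) ln(1 − 4p/3) = −0.75 ln(1 − 0.347801) = −0.75 ln(0.652199)
  = −0.75 × (-0.427406) = 0.320555 substitutions/site.
Under a molecular clock d = 2μt, so t = d/(2μ) = 0.320555 / (2 × 7.0 × 10^-8) = 2.29 million years.

2.29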